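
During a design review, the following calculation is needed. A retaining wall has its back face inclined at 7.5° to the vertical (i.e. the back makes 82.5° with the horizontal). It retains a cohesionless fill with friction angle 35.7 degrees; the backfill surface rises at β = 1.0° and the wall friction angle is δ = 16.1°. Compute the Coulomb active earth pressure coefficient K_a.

0.298

K_a = sin²(α+φ) / [sin²α · sin(α−δ) · (1 + √{sin(φ+δ)sin(φ−β) / (sin(α−δ)sin(α+β))})²].
With α = 82.5°, φ = 35.7°, δ = 16.1°, β = 1.0°: K_a = 0.2980.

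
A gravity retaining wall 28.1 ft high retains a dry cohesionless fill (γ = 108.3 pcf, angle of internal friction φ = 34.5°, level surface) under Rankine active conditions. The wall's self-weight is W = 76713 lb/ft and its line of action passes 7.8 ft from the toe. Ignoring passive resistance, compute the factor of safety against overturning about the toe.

5.40

K_a = tan²(45° − 34.5°/2) = 0.2768.
P_a = ½K_aγH² = 0.5×0.2768×108.3×28.1² = 11840 lb/ft, acting at H/3 = 9.367 ft above the base.
Overturning moment M_o = P_a × H/3 = 11840 × 9.367 = 110900.
Resisting moment M_r = W × 7.8 = 76713 × 7.8 = 598400.
FS_overturning = M_r/M_o = 598400/110900 = 5.397.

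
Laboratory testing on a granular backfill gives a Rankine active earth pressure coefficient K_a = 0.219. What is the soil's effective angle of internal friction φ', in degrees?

K_a = tan²(45° − φ/2) ⇒ 45° − φ/2 = arctan(√0.219) = 25.08°.
φ = 2(45° − 25.08°) = 39.84°.

39.8°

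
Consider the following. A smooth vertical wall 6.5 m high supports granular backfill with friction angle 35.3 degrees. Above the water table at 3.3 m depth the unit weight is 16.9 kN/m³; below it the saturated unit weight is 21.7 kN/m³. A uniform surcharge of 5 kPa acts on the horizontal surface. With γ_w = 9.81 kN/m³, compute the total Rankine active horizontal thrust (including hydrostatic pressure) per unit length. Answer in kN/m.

K_a = tan²(45° − φ/2) = 0.2675.
γ' = 21.7 − 9.81 = 11.89 kN/m³. h₂ = H − d_w = 3.2 m.
σ'_h: at surface K_a·q = 1.338; at WT K_a(q+γd_w) = 16.26; at base K_a(q+γd_w+γ'h₂) = 26.44 kPa.
P₁ = ½(1.338+16.26)×3.3 = 29.03; P₂ = ½(16.26+26.44)×3.2 = 68.31; P_w = ½γ_w h₂² = 50.23.
Total = 29.03+68.31+50.23 = 147.6 kN/m.

148 kN/m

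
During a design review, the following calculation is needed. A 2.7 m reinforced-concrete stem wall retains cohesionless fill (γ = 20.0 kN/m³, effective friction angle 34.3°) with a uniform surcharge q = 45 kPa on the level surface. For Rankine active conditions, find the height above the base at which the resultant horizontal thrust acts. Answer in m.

K_a = 0.2792.
Triangular part P₁ = ½K_aγH² = 20.35 at H/3 = 0.9000 m; rectangular part P₂ = K_a q H = 33.92 at H/2 = 1.350 m.
ȳ = (P₁·0.9000 + P₂·1.350)/(P₁+P₂) = 1.181 m.

1.18 m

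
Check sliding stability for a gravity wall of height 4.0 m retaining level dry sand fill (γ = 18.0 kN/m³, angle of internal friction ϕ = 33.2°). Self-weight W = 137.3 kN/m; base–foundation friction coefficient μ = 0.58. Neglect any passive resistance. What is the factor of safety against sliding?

K_a = tan²(45° − 33.2°/2) = 0.2924.
P_a = ½K_aγH² = 0.5×0.2924×18.0×4.0² = 42.10 kN/m, acting at H/3 = 1.333 m above the base.
FS_sliding = μW / P_a = 0.58×137.3 / 42.10 = 1.892.

1.89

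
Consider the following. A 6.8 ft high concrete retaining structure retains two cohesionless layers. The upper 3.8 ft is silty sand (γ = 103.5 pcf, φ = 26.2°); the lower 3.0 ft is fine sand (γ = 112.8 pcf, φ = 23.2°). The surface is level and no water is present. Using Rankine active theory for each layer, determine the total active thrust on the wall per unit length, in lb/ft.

1020 lb/ft

K_a1 = tan²(45°−26.2°/2) = 0.3874; K_a2 = tan²(45°−23.2°/2) = 0.4348.
Layer 1: σ at base = K_a1 γ₁ h₁ = 152.4 psf; P₁ = ½×152.4×3.8 = 289.5.
Layer 2: σ_v at top = γ₁h₁ = 393.3; σ_h top = K_a2×393.3 = 171.0; σ_h base = K_a2×(393.3+112.8×3.0) = 318.1.
P₂ = ½(171.0+318.1)×3.0 = 733.7. Total P_a = 289.5+733.7 = 1023 lb/ft.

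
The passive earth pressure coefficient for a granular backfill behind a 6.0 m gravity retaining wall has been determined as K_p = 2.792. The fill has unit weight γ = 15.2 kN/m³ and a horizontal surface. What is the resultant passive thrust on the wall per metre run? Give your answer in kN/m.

P = ½ K_p γ H² = 0.5 × 2.792 × 15.2 × 6.0² = 763.9 kN/m.

764 kN/m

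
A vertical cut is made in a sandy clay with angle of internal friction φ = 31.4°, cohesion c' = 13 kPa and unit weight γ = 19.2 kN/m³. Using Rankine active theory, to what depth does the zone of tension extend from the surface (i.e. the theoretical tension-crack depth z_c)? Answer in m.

2.41 m

K_a = tan²(45° − 31.4°/2) = 0.3149; √K_a = 0.5612.
The active pressure is zero where K_a γ z = 2c√K_a, so z_c = 2c/(γ√K_a) = 2×13/(19.2×0.5612) = 2.413 m.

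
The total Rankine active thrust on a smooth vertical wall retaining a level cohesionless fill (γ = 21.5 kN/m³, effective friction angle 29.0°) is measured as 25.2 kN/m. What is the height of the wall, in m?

K_a = 0.3470. P_a = ½ K_a γ H² ⇒ H = √(2P_a/(K_a γ)).
H = √(2×25.2/(0.3470×21.5)) = 2.599 m.

2.60 m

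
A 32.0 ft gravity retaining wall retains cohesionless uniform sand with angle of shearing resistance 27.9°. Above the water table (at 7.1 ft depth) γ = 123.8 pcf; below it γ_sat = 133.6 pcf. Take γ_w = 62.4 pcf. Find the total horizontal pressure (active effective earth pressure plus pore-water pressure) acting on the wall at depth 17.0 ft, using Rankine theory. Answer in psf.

K_a = (1 − sin φ)/(1 + sin φ) = 0.3625.
γ' = 133.6 − 62.4 = 71.20 pcf.
Effective vertical stress at 17.0 ft: σ'_v = 123.8×7.1 + 71.20×9.90 = 1584 psf.
σ'_h = K_a σ'_v = 0.3625 × 1584 = 574.1 psf; u = γ_w × 9.90 = 617.8 psf.
Total σ_h = 574.1 + 617.8 = 1192 psf.

1190 psf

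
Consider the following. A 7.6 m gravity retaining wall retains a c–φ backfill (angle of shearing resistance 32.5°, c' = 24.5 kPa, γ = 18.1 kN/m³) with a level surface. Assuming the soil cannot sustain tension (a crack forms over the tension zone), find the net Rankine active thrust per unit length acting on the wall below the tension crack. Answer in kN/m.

K_a = 0.3010; √K_a = 0.5486.
Tension-crack depth z_c = 2c/(γ√K_a) = 2×24.5/(18.1×0.5486) = 4.935 m.
σ_a at base = K_a γ H − 2c√K_a = 0.3010×18.1×7.6 − 2×24.5×0.5486 = 14.52 kPa.
P_a = ½ × 14.52 × (H − z_c) = 0.5×14.52×2.665 = 19.35 kN/m.

19.4 kN/m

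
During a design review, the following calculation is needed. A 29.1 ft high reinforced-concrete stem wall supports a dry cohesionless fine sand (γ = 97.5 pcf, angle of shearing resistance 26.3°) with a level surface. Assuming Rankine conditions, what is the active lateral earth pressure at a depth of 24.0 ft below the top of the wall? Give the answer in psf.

K_a = (1 − sin φ)/(1 + sin φ) = 0.3859.
σ_h = K_a γ z = 0.3859 × 97.5 × 24.0 = 903.1 psf.

903 psf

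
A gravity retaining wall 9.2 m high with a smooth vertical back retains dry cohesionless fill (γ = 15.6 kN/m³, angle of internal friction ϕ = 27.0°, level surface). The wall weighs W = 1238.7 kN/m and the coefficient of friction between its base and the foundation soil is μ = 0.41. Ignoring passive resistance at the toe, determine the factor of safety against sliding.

K_a = tan²(45° − 27.0°/2) = 0.3755.
P_a = ½K_aγH² = 0.5×0.3755×15.6×9.2² = 247.9 kN/m, acting at H/3 = 3.067 m above the base.
FS_sliding = μW / P_a = 0.41×1238.7 / 247.9 = 2.049.

2.05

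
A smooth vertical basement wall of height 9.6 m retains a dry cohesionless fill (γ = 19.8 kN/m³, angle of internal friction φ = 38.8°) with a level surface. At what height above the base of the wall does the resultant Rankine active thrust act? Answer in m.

3.20 m

K_a = 0.2296.
The pressure distribution is triangular, so the resultant acts at H/3 above the base = 9.6/3 = 3.200 m.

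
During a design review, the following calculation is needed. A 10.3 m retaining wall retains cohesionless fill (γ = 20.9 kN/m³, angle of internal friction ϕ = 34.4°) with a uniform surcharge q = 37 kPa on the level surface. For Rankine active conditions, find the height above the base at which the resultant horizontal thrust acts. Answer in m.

3.87 m

K_a = 0.2780.
Triangular part P₁ = ½K_aγH² = 308.2 at H/3 = 3.433 m; rectangular part P₂ = K_a q H = 105.9 at H/2 = 5.150 m.
ȳ = (P₁·3.433 + P₂·5.150)/(P₁+P₂) = 3.872 m.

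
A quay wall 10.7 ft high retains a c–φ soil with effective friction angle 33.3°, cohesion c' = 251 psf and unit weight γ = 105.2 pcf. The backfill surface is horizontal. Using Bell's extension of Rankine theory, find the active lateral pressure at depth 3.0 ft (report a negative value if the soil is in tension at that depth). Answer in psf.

K_a = (1 − sin φ)/(1 + sin φ) = 0.2911.
σ_a = K_a γ z − 2c√K_a = 0.2911×105.2×3.0 − 2×251×0.5396 = -179.0 psf.

-179 psf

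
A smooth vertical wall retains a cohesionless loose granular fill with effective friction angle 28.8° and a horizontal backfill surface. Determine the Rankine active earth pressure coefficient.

K_a = tan²(45° − φ/2) = tan²(30.60°) = 0.3498.

0.350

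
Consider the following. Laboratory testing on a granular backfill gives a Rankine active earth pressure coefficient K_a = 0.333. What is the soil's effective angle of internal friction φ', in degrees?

30.0°

K_a = tan²(45° − φ/2) ⇒ 45° − φ/2 = arctan(√0.333) = 29.99°.
φ = 2(45° − 29.99°) = 30.02°.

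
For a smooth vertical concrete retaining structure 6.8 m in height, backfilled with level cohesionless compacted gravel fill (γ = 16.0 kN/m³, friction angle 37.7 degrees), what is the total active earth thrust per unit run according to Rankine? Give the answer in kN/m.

89.2 kN/m

K_a = tan²(45° − φ/2) = 0.2411.
P_a = ½ K_a γ H² = 0.5 × 0.2411 × 16.0 × 6.8² = 89.17 kN/m.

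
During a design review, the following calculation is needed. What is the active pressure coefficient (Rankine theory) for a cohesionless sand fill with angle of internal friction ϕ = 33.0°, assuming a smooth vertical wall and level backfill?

K_a = tan²(45° − φ/2) = tan²(28.50°) = 0.2948.

0.295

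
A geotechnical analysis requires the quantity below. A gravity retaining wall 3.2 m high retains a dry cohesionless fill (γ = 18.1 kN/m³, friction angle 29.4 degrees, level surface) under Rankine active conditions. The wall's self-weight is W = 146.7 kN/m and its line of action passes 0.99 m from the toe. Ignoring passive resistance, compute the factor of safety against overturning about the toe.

4.30

K_a = tan²(45° − 29.4°/2) = 0.3415.
P_a = ½K_aγH² = 0.5×0.3415×18.1×3.2² = 31.64 kN/m, acting at H/3 = 1.067 m above the base.
Overturning moment M_o = P_a × H/3 = 31.64 × 1.067 = 33.75.
Resisting moment M_r = W × 0.99 = 146.7 × 0.99 = 145.2.
FS_overturning = M_r/M_o = 145.2/33.75 = 4.303.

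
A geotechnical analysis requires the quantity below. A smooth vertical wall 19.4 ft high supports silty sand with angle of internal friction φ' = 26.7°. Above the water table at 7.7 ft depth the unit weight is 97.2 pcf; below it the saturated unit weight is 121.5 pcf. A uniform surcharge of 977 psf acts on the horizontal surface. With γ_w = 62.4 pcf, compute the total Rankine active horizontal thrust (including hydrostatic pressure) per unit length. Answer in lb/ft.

K_a = tan²(45° − φ/2) = 0.3800.
γ' = 121.5 − 62.4 = 59.10 pcf. h₂ = H − d_w = 11.7 ft.
σ'_h: at surface K_a·q = 371.2; at WT K_a(q+γd_w) = 655.6; at base K_a(q+γd_w+γ'h₂) = 918.3 psf.
P₁ = ½(371.2+655.6)×7.7 = 3953; P₂ = ½(655.6+918.3)×11.7 = 9207; P_w = ½γ_w h₂² = 4271.
Total = 3953+9207+4271 = 17430 lb/ft.

17400 lb/ft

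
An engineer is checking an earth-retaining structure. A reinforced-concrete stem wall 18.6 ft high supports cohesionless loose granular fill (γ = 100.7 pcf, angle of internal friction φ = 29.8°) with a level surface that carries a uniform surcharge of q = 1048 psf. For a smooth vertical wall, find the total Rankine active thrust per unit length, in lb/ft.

12400 lb/ft

K_a = tan²(45° − φ/2) = 0.3360.
Soil triangle: ½ K_a γ H² = 0.5×0.3360×100.7×18.6² = 5853 lb/ft.
Surcharge rectangle: K_a q H = 0.3360×1048×18.6 = 6550 lb/ft.
Total = 5853 + 6550 = 12400 lb/ft.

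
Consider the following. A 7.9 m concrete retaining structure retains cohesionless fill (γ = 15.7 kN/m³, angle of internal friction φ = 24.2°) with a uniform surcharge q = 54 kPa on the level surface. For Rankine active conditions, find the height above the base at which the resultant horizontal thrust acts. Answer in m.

3.25 m

K_a = 0.4185.
Triangular part P₁ = ½K_aγH² = 205.0 at H/3 = 2.633 m; rectangular part P₂ = K_a q H = 178.5 at H/2 = 3.950 m.
ȳ = (P₁·2.633 + P₂·3.950)/(P₁+P₂) = 3.246 m.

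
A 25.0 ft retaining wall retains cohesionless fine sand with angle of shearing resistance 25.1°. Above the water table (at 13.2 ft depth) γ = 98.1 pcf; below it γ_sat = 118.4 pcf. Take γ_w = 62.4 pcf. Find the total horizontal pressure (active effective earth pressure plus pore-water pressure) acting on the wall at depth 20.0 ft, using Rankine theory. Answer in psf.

1100 psf

K_a = (1 − sin φ)/(1 + sin φ) = 0.4043.
γ' = 118.4 − 62.4 = 56.00 pcf.
Effective vertical stress at 20.0 ft: σ'_v = 98.1×13.2 + 56.00×6.80 = 1676 psf.
σ'_h = K_a σ'_v = 0.4043 × 1676 = 677.5 psf; u = γ_w × 6.80 = 424.3 psf.
Total σ_h = 677.5 + 424.3 = 1102 psf.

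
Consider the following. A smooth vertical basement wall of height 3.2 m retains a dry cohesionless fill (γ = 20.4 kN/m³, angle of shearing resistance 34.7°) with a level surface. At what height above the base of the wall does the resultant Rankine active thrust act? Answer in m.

K_a = 0.2745.
The pressure distribution is triangular, so the resultant acts at H/3 above the base = 3.2/3 = 1.067 m.

1.07 m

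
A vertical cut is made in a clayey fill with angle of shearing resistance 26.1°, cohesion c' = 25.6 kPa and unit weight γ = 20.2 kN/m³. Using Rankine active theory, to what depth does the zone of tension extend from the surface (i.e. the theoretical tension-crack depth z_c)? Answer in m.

4.06 m

K_a = tan²(45° − 26.1°/2) = 0.3889; √K_a = 0.6237.
The active pressure is zero where K_a γ z = 2c√K_a, so z_c = 2c/(γ√K_a) = 2×25.6/(20.2×0.6237) = 4.064 m.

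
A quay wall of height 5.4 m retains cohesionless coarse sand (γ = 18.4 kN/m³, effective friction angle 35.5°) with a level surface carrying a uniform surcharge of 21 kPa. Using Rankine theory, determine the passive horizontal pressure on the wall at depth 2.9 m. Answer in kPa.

K_p = (1 + sin φ)/(1 − sin φ) = 3.770.
σ_v = γz + q = 18.4 × 2.9 + 21 = 74.36 kPa.
σ_h = K_p σ_v = 3.770 × 74.36 = 280.3 kPa.

280 kPa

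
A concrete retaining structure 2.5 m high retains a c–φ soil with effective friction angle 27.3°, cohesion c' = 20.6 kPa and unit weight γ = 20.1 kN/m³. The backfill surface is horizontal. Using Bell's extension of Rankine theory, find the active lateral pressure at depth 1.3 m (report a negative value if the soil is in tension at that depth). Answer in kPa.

-15.4 kPa

K_a = (1 − sin φ)/(1 + sin φ) = 0.3711.
σ_a = K_a γ z − 2c√K_a = 0.3711×20.1×1.3 − 2×20.6×0.6092 = -15.40 kPa.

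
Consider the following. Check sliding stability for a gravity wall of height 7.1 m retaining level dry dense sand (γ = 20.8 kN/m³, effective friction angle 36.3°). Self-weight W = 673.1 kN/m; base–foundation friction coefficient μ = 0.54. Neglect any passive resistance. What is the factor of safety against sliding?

2.71

K_a = tan²(45° − 36.3°/2) = 0.2563.
P_a = ½K_aγH² = 0.5×0.2563×20.8×7.1² = 134.4 kN/m, acting at H/3 = 2.367 m above the base.
FS_sliding = μW / P_a = 0.54×673.1 / 134.4 = 2.705.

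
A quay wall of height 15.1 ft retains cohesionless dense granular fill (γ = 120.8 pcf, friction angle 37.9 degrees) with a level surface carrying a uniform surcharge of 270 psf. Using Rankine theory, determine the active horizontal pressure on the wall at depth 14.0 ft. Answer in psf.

K_a = (1 − sin φ)/(1 + sin φ) = 0.2389.
σ_v = γz + q = 120.8 × 14.0 + 270 = 1961 psf.
σ_h = K_a σ_v = 0.2389 × 1961 = 468.6 psf.

469 psf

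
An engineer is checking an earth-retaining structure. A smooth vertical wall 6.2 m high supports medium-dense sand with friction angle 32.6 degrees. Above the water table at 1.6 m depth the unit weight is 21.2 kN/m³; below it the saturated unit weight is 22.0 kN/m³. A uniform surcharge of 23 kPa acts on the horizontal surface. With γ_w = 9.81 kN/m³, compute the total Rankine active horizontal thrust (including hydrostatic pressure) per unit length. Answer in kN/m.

240 kN/m

K_a = tan²(45° − φ/2) = 0.2997.
γ' = 22.0 − 9.81 = 12.19 kN/m³. h₂ = H − d_w = 4.6 m.
σ'_h: at surface K_a·q = 6.894; at WT K_a(q+γd_w) = 17.06; at base K_a(q+γd_w+γ'h₂) = 33.87 kPa.
P₁ = ½(6.894+17.06)×1.6 = 19.16; P₂ = ½(17.06+33.87)×4.6 = 117.1; P_w = ½γ_w h₂² = 103.8.
Total = 19.16+117.1+103.8 = 240.1 kN/m.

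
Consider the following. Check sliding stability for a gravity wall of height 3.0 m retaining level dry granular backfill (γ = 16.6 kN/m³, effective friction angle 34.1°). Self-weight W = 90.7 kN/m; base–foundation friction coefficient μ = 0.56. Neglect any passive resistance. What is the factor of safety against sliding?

K_a = tan²(45° − 34.1°/2) = 0.2815.
P_a = ½K_aγH² = 0.5×0.2815×16.6×3.0² = 21.03 kN/m, acting at H/3 = 1.000 m above the base.
FS_sliding = μW / P_a = 0.56×90.7 / 21.03 = 2.415.

2.42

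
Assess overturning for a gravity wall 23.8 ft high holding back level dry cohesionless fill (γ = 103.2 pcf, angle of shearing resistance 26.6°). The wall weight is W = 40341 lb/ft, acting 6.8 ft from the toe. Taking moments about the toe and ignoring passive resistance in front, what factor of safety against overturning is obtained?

K_a = tan²(45° − 26.6°/2) = 0.3814.
P_a = ½K_aγH² = 0.5×0.3814×103.2×23.8² = 11150 lb/ft, acting at H/3 = 7.933 ft above the base.
Overturning moment M_o = P_a × H/3 = 11150 × 7.933 = 88450.
Resisting moment M_r = W × 6.8 = 40341 × 6.8 = 274300.
FS_overturning = M_r/M_o = 274300/88450 = 3.101.

3.10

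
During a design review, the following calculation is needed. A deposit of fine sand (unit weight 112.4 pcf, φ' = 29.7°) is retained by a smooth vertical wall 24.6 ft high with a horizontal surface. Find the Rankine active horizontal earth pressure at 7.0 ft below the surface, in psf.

K_a = (1 − sin φ)/(1 + sin φ) = 0.3374.
σ_h = K_a γ z = 0.3374 × 112.4 × 7.0 = 265.5 psf.

265 psf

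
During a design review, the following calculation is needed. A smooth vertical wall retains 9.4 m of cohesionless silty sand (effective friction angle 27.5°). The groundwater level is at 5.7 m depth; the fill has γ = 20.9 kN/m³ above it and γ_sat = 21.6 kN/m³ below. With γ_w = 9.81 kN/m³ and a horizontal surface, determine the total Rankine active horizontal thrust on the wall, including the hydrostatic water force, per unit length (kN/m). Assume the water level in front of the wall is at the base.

K_a = tan²(45° − φ/2) = 0.3682.
γ' = 21.6 − 9.81 = 11.79 kN/m³. Depth below WT = 3.7 m.
σ'_h at WT = K_a γ d_w = 43.87 kPa; at base = 43.87 + K_a γ' × 3.7 = 59.93 kPa.
P₁ (0–5.7 m) = ½×43.87×5.7 = 125.0. P₂ (5.7–9.4 m) = ½(43.87+59.93)×3.7 = 192.0.
P_w = ½ γ_w h₂² = 0.5×9.81×3.7² = 67.15. Total = 125.0+192.0+67.15 = 384.2 kN/m.

384 kN/m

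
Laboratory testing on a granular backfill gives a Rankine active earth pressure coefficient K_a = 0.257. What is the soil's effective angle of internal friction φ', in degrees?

K_a = tan²(45° − φ/2) ⇒ 45° − φ/2 = arctan(√0.257) = 26.88°.
φ = 2(45° − 26.88°) = 36.23°.

36.2°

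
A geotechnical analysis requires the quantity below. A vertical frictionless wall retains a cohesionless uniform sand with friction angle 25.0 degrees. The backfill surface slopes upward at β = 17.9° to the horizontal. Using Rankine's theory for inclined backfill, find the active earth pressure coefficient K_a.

0.507

K_a = cos β · (cos β − √(cos²β − cos²φ)) / (cos β + √(cos²β − cos²φ)).
cos β = 0.9516, cos φ = 0.9063, √(cos²β − cos²φ) = 0.2901.
K_a = 0.9516 × (0.9516 − 0.2901)/(0.9516 + 0.2901) = 0.5070.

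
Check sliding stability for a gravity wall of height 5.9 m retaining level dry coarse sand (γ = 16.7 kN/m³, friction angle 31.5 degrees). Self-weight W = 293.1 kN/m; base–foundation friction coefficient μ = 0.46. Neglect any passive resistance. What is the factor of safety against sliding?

1.48

K_a = tan²(45° − 31.5°/2) = 0.3136.
P_a = ½K_aγH² = 0.5×0.3136×16.7×5.9² = 91.16 kN/m, acting at H/3 = 1.967 m above the base.
FS_sliding = μW / P_a = 0.46×293.1 / 91.16 = 1.479.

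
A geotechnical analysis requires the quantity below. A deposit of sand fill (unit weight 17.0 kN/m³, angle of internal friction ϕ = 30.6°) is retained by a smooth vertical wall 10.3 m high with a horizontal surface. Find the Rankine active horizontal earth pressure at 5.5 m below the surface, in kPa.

30.4 kPa

K_a = (1 − sin φ)/(1 + sin φ) = 0.3253.
σ_h = K_a γ z = 0.3253 × 17.0 × 5.5 = 30.42 kPa.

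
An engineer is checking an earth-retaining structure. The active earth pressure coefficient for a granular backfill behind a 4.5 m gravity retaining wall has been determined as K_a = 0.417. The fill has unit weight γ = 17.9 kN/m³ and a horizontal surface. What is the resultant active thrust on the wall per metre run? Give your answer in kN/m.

P = ½ K_a γ H² = 0.5 × 0.417 × 17.9 × 4.5² = 75.58 kN/m.

75.6 kN/m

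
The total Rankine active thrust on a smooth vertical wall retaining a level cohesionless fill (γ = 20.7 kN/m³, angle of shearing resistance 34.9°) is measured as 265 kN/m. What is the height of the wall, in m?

9.70 m

K_a = 0.2721. P_a = ½ K_a γ H² ⇒ H = √(2P_a/(K_a γ)).
H = √(2×265/(0.2721×20.7)) = 9.700 m.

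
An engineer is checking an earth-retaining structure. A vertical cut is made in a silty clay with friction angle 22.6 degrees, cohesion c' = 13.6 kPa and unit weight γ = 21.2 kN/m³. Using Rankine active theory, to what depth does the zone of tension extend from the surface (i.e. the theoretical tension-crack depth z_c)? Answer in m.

K_a = tan²(45° − 22.6°/2) = 0.4448; √K_a = 0.6669.
The active pressure is zero where K_a γ z = 2c√K_a, so z_c = 2c/(γ√K_a) = 2×13.6/(21.2×0.6669) = 1.924 m.

1.92 m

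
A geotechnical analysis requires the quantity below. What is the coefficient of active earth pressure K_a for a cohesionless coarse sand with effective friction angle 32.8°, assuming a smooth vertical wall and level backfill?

K_a = (1 − sin φ)/(1 + sin φ) = (1 − sin 32.8°)/(1 + sin 32.8°) = 0.2973.

0.297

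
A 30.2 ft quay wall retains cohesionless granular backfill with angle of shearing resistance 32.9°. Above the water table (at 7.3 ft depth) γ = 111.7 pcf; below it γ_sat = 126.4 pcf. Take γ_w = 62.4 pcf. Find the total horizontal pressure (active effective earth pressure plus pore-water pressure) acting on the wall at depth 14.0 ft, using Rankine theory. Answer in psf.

K_a = (1 − sin φ)/(1 + sin φ) = 0.2960.
γ' = 126.4 − 62.4 = 64.00 pcf.
Effective vertical stress at 14.0 ft: σ'_v = 111.7×7.3 + 64.00×6.70 = 1244 psf.
σ'_h = K_a σ'_v = 0.2960 × 1244 = 368.3 psf; u = γ_w × 6.70 = 418.1 psf.
Total σ_h = 368.3 + 418.1 = 786.4 psf.

786 psf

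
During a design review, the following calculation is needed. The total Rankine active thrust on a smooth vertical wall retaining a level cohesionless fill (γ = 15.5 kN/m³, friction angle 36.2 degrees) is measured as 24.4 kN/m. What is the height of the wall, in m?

K_a = 0.2574. P_a = ½ K_a γ H² ⇒ H = √(2P_a/(K_a γ)).
H = √(2×24.4/(0.2574×15.5)) = 3.497 m.

3.50 m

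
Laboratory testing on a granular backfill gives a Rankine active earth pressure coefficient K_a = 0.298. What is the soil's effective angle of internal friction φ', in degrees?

K_a = tan²(45° − φ/2) ⇒ 45° − φ/2 = arctan(√0.298) = 28.63°.
φ = 2(45° − 28.63°) = 32.74°.

32.7°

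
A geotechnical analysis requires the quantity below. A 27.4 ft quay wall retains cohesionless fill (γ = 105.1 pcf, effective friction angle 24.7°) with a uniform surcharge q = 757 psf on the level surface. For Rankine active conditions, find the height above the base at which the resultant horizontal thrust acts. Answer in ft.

K_a = 0.4106.
Triangular part P₁ = ½K_aγH² = 16200 at H/3 = 9.133 ft; rectangular part P₂ = K_a q H = 8516 at H/2 = 13.70 ft.
ȳ = (P₁·9.133 + P₂·13.70)/(P₁+P₂) = 10.71 ft.

10.7 ft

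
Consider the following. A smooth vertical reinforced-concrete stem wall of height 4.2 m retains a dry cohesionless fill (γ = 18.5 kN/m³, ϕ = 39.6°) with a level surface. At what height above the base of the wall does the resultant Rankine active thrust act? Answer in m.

1.40 m

K_a = 0.2214.
The pressure distribution is triangular, so the resultant acts at H/3 above the base = 4.2/3 = 1.400 m.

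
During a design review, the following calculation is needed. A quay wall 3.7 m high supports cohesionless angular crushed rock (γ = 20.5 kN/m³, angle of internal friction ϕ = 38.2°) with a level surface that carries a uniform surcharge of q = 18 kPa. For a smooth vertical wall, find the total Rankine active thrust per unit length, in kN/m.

48.8 kN/m

K_a = tan²(45° − φ/2) = 0.2358.
Soil triangle: ½ K_a γ H² = 0.5×0.2358×20.5×3.7² = 33.09 kN/m.
Surcharge rectangle: K_a q H = 0.2358×18×3.7 = 15.70 kN/m.
Total = 33.09 + 15.70 = 48.79 kN/m.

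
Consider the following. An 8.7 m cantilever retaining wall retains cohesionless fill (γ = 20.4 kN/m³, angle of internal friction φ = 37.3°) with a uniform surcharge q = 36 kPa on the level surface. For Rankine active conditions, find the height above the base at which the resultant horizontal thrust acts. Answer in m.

3.32 m

K_a = 0.2453.
Triangular part P₁ = ½K_aγH² = 189.4 at H/3 = 2.900 m; rectangular part P₂ = K_a q H = 76.84 at H/2 = 4.350 m.
ȳ = (P₁·2.900 + P₂·4.350)/(P₁+P₂) = 3.318 m.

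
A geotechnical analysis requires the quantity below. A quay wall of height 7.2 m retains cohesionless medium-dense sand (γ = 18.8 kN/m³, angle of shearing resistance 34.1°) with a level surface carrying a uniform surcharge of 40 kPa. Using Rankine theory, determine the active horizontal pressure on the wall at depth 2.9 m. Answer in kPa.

K_a = (1 − sin φ)/(1 + sin φ) = 0.2815.
σ_v = γz + q = 18.8 × 2.9 + 40 = 94.52 kPa.
σ_h = K_a σ_v = 0.2815 × 94.52 = 26.61 kPa.

26.6 kPa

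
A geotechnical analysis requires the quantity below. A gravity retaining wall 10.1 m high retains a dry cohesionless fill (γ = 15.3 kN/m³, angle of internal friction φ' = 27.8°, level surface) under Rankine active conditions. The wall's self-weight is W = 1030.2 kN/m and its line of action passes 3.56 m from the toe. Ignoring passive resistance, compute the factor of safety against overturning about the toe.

K_a = tan²(45° − 27.8°/2) = 0.3639.
P_a = ½K_aγH² = 0.5×0.3639×15.3×10.1² = 284.0 kN/m, acting at H/3 = 3.367 m above the base.
Overturning moment M_o = P_a × H/3 = 284.0 × 3.367 = 956.1.
Resisting moment M_r = W × 3.56 = 1030.2 × 3.56 = 3668.
FS_overturning = M_r/M_o = 3668/956.1 = 3.836.

3.84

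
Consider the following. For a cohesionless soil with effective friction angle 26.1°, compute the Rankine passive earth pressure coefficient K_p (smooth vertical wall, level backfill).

K_p = (1 + sin φ)/(1 − sin φ) = tan²(45° + 26.1°/2) = 2.571.

2.57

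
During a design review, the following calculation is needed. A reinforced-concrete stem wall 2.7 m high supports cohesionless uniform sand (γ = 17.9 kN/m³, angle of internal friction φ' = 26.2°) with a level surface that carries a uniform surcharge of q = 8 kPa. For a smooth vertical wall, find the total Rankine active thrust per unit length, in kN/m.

33.6 kN/m

K_a = tan²(45° − φ/2) = 0.3874.
Soil triangle: ½ K_a γ H² = 0.5×0.3874×17.9×2.7² = 25.28 kN/m.
Surcharge rectangle: K_a q H = 0.3874×8×2.7 = 8.369 kN/m.
Total = 25.28 + 8.369 = 33.65 kN/m.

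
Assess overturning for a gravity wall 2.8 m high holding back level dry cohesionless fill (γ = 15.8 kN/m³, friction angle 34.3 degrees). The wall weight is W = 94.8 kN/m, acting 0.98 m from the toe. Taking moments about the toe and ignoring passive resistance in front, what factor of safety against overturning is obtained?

5.76

K_a = tan²(45° − 34.3°/2) = 0.2792.
P_a = ½K_aγH² = 0.5×0.2792×15.8×2.8² = 17.29 kN/m, acting at H/3 = 0.9333 m above the base.
Overturning moment M_o = P_a × H/3 = 17.29 × 0.9333 = 16.14.
Resisting moment M_r = W × 0.98 = 94.8 × 0.98 = 92.90.
FS_overturning = M_r/M_o = 92.90/16.14 = 5.757.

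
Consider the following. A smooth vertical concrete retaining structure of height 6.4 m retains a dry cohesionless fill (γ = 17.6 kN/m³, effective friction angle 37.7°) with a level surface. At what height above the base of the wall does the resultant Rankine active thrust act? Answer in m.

2.13 m

K_a = 0.2411.
The pressure distribution is triangular, so the resultant acts at H/3 above the base = 6.4/3 = 2.133 m.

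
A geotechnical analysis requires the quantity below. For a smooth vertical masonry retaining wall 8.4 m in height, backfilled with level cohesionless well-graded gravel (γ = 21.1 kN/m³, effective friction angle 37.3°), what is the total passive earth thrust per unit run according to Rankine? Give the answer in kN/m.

K_p = tan²(45° + φ/2) = 4.076.
P_p = ½ K_p γ H² = 0.5 × 4.076 × 21.1 × 8.4² = 3034 kN/m.

3030 kN/m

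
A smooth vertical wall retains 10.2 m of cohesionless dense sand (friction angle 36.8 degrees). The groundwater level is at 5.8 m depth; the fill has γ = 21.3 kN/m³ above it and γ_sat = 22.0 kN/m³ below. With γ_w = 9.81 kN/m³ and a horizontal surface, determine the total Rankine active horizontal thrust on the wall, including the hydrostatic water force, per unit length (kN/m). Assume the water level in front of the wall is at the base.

K_a = tan²(45° − φ/2) = 0.2508.
γ' = 22.0 − 9.81 = 12.19 kN/m³. Depth below WT = 4.4 m.
σ'_h at WT = K_a γ d_w = 30.98 kPa; at base = 30.98 + K_a γ' × 4.4 = 44.43 kPa.
P₁ (0–5.8 m) = ½×30.98×5.8 = 89.84. P₂ (5.8–10.2 m) = ½(30.98+44.43)×4.4 = 165.9.
P_w = ½ γ_w h₂² = 0.5×9.81×4.4² = 94.96. Total = 89.84+165.9+94.96 = 350.7 kN/m.

351 kN/m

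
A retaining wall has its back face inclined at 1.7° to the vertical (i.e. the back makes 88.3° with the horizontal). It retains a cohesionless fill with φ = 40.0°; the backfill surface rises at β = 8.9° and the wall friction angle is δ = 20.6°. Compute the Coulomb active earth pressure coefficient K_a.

0.230

K_a = sin²(α+φ) / [sin²α · sin(α−δ) · (1 + √{sin(φ+δ)sin(φ−β) / (sin(α−δ)sin(α+β))})²].
With α = 88.3°, φ = 40.0°, δ = 20.6°, β = 8.9°: K_a = 0.2305.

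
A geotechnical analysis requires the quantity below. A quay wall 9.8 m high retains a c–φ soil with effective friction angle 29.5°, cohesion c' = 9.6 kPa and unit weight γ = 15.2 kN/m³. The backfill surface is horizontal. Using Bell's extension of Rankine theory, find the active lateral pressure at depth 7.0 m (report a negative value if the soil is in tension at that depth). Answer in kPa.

K_a = (1 − sin φ)/(1 + sin φ) = 0.3401.
σ_a = K_a γ z − 2c√K_a = 0.3401×15.2×7.0 − 2×9.6×0.5832 = 24.99 kPa.

25.0 kPa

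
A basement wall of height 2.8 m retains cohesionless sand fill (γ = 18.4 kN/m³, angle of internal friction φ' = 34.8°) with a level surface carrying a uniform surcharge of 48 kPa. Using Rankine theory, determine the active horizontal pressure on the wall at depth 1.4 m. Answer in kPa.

K_a = (1 − sin φ)/(1 + sin φ) = 0.2733.
σ_v = γz + q = 18.4 × 1.4 + 48 = 73.76 kPa.
σ_h = K_a σ_v = 0.2733 × 73.76 = 20.16 kPa.

20.2 kPa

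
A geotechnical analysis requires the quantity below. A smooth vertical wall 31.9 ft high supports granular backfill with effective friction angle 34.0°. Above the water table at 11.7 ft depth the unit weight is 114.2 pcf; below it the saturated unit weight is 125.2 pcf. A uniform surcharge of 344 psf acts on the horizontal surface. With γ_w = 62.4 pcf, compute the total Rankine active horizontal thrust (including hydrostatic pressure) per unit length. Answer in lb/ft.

K_a = tan²(45° − φ/2) = 0.2827.
γ' = 125.2 − 62.4 = 62.80 pcf. h₂ = H − d_w = 20.2 ft.
σ'_h: at surface K_a·q = 97.25; at WT K_a(q+γd_w) = 475.0; at base K_a(q+γd_w+γ'h₂) = 833.6 psf.
P₁ = ½(97.25+475.0)×11.7 = 3348; P₂ = ½(475.0+833.6)×20.2 = 13220; P_w = ½γ_w h₂² = 12730.
Total = 3348+13220+12730 = 29300 lb/ft.

29300 lb/ft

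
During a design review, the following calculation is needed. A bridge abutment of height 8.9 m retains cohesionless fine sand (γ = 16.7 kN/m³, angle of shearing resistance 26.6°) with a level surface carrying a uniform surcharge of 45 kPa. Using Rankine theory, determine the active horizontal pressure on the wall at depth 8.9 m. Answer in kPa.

K_a = (1 − sin φ)/(1 + sin φ) = 0.3814.
σ_v = γz + q = 16.7 × 8.9 + 45 = 193.6 kPa.
σ_h = K_a σ_v = 0.3814 × 193.6 = 73.86 kPa.

73.9 kPa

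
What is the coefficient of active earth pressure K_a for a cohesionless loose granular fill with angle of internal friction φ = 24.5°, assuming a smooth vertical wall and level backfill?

K_a = tan²(45° − φ/2) = tan²(32.75°) = 0.4137.

0.414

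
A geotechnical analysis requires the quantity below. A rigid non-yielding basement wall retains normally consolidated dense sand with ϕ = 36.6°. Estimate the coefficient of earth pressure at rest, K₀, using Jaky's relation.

K₀ = 1 − sin φ' = 1 − sin 36.6° = 0.4038.

0.404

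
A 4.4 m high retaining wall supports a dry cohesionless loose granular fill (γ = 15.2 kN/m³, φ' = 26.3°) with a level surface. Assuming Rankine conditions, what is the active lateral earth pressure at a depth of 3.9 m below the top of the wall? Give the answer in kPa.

22.9 kPa

K_a = (1 − sin φ)/(1 + sin φ) = 0.3859.
σ_h = K_a γ z = 0.3859 × 15.2 × 3.9 = 22.88 kPa.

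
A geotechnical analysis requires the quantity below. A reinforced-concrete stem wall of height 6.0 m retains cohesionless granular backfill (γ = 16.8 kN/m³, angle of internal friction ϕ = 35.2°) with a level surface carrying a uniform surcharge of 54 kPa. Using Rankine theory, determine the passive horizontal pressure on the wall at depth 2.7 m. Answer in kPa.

370 kPa

K_p = (1 + sin φ)/(1 − sin φ) = 3.722.
σ_v = γz + q = 16.8 × 2.7 + 54 = 99.36 kPa.
σ_h = K_p σ_v = 3.722 × 99.36 = 369.8 kPa.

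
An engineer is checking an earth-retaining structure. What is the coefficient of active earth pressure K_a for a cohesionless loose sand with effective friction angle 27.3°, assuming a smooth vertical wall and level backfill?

K_a = tan²(45° − φ/2) = tan²(31.35°) = 0.3711.

0.371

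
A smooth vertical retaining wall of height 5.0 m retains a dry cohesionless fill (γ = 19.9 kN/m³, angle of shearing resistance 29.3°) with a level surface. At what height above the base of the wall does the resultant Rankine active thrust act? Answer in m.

K_a = 0.3428.
The pressure distribution is triangular, so the resultant acts at H/3 above the base = 5.0/3 = 1.667 m.

1.67 m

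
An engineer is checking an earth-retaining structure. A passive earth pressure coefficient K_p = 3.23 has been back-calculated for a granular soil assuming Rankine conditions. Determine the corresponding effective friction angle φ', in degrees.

31.8°

K_p = (1+sin φ)/(1−sin φ) ⇒ sin φ = (K_p − 1)/(K_p + 1) = 0.5272.
φ = arcsin(0.5272) = 31.82°.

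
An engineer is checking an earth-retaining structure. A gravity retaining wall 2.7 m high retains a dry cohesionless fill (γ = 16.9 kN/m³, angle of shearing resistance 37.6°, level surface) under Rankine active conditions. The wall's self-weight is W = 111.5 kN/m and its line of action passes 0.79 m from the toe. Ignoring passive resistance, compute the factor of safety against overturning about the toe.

6.56

K_a = tan²(45° − 37.6°/2) = 0.2421.
P_a = ½K_aγH² = 0.5×0.2421×16.9×2.7² = 14.91 kN/m, acting at H/3 = 0.9000 m above the base.
Overturning moment M_o = P_a × H/3 = 14.91 × 0.9000 = 13.42.
Resisting moment M_r = W × 0.79 = 111.5 × 0.79 = 88.09.
FS_overturning = M_r/M_o = 88.09/13.42 = 6.562.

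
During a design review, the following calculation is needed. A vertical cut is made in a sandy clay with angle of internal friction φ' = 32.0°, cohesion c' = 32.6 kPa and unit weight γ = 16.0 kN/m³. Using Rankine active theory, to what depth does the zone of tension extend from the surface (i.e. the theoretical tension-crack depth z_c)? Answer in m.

K_a = tan²(45° − 32.0°/2) = 0.3073; √K_a = 0.5543.
The active pressure is zero where K_a γ z = 2c√K_a, so z_c = 2c/(γ√K_a) = 2×32.6/(16.0×0.5543) = 7.351 m.

7.35 m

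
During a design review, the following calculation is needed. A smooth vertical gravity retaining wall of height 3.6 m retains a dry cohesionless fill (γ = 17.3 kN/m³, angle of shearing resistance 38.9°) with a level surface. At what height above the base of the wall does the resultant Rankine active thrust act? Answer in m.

K_a = 0.2285.
The pressure distribution is triangular, so the resultant acts at H/3 above the base = 3.6/3 = 1.200 m.

1.20 m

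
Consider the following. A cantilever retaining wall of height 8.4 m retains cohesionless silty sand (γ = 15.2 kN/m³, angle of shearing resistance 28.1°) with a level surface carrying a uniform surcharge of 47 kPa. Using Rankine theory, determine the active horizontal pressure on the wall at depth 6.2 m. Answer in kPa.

K_a = (1 − sin φ)/(1 + sin φ) = 0.3596.
σ_v = γz + q = 15.2 × 6.2 + 47 = 141.2 kPa.
σ_h = K_a σ_v = 0.3596 × 141.2 = 50.79 kPa.

50.8 kPa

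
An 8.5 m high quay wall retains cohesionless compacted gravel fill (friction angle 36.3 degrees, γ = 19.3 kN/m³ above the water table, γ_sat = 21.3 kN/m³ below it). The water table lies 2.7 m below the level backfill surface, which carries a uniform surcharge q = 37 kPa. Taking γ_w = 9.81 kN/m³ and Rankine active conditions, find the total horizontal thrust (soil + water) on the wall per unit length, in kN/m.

391 kN/m

K_a = tan²(45° − φ/2) = 0.2563.
γ' = 21.3 − 9.81 = 11.49 kN/m³. h₂ = H − d_w = 5.8 m.
σ'_h: at surface K_a·q = 9.482; at WT K_a(q+γd_w) = 22.84; at base K_a(q+γd_w+γ'h₂) = 39.91 kPa.
P₁ = ½(9.482+22.84)×2.7 = 43.63; P₂ = ½(22.84+39.91)×5.8 = 182.0; P_w = ½γ_w h₂² = 165.0.
Total = 43.63+182.0+165.0 = 390.6 kN/m.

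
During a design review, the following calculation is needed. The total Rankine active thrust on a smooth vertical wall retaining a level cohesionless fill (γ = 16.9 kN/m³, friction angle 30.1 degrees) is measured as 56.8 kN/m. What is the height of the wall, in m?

4.50 m

K_a = 0.3320. P_a = ½ K_a γ H² ⇒ H = √(2P_a/(K_a γ)).
H = √(2×56.8/(0.3320×16.9)) = 4.500 m.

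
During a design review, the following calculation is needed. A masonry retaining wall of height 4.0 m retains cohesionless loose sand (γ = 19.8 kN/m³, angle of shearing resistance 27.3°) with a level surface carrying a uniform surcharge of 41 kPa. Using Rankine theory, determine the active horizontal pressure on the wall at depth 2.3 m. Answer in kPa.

32.1 kPa

K_a = (1 − sin φ)/(1 + sin φ) = 0.3711.
σ_v = γz + q = 19.8 × 2.3 + 41 = 86.54 kPa.
σ_h = K_a σ_v = 0.3711 × 86.54 = 32.12 kPa.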